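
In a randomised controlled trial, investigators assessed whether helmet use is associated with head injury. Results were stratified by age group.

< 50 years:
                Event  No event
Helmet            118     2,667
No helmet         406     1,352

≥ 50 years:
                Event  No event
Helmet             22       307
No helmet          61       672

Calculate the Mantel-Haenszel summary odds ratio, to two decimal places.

0.19

OR_MH = Σ(aᵢdᵢ/nᵢ) / Σ(bᵢcᵢ/nᵢ), where nᵢ is the stratum total.
Stratum 1 (< 50 years): n = 4543; a·d/n = 118·1352/4543 = 35.1169; b·c/n = 2667·406/4543 = 238.3451
Stratum 2 (≥ 50 years): n = 1062; a·d/n = 22·672/1062 = 13.9209; b·c/n = 307·61/1062 = 17.6337
OR_MH = (35.1169 + 13.9209) / (238.3451 + 17.6337) = 49.0378 / 255.9789 = 0.19157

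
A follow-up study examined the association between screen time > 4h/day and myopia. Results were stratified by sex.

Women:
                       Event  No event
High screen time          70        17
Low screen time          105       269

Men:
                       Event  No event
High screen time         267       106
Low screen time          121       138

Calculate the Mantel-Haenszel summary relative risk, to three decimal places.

RR_MH = Σ(aᵢ·n₀ᵢ/nᵢ) / Σ(cᵢ·n₁ᵢ/nᵢ), with n₁ᵢ = aᵢ+bᵢ (exposed), n₀ᵢ = cᵢ+dᵢ (unexposed), nᵢ = n₁ᵢ+n₀ᵢ.
Stratum 1 (Women): n₁ = 87, n₀ = 374, n = 461; a·n₀/n = 70·374/461 = 56.7896; c·n₁/n = 105·87/461 = 19.8156
Stratum 2 (Men): n₁ = 373, n₀ = 259, n = 632; a·n₀/n = 267·259/632 = 109.4193; c·n₁/n = 121·373/632 = 71.4130
RR_MH = (56.7896 + 109.4193) / (19.8156 + 71.4130) = 166.2089 / 91.2286 = 1.82189

1.822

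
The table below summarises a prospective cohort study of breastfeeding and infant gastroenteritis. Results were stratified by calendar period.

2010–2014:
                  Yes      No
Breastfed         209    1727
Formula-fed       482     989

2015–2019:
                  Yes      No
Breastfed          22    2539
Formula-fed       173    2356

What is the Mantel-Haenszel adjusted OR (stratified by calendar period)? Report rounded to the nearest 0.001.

0.214

OR_MH = Σ(aᵢdᵢ/nᵢ) / Σ(bᵢcᵢ/nᵢ), where nᵢ is the stratum total.
Stratum 1 (2010–2014): n = 3407; a·d/n = 209·989/3407 = 60.6695; b·c/n = 1727·482/3407 = 244.3246
Stratum 2 (2015–2019): n = 5090; a·d/n = 22·2356/5090 = 10.1831; b·c/n = 2539·173/5090 = 86.2961
OR_MH = (60.6695 + 10.1831) / (244.3246 + 86.2961) = 70.8526 / 330.6207 = 0.21430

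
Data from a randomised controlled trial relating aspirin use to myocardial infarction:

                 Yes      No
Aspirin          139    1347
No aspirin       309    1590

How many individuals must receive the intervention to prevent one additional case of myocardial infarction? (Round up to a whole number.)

Risk in treated group = 139/1486 = 0.09354; risk in control = 309/1899 = 0.16272.
Absolute risk reduction = 0.16272 − 0.09354 = 0.06918
NNT = 1 / ARR = 1 / 0.06918 = 14.456 → round up → 15

15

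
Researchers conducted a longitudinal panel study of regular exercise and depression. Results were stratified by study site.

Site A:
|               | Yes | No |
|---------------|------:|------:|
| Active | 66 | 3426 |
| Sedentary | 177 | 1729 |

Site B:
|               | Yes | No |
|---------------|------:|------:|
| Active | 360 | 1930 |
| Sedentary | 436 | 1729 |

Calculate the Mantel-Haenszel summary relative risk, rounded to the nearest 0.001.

RR_MH = Σ(aᵢ·n₀ᵢ/nᵢ) / Σ(cᵢ·n₁ᵢ/nᵢ), with n₁ᵢ = aᵢ+bᵢ (exposed), n₀ᵢ = cᵢ+dᵢ (unexposed), nᵢ = n₁ᵢ+n₀ᵢ.
Stratum 1 (Site A): n₁ = 3492, n₀ = 1906, n = 5398; a·n₀/n = 66·1906/5398 = 23.3042; c·n₁/n = 177·3492/5398 = 114.5024
Stratum 2 (Site B): n₁ = 2290, n₀ = 2165, n = 4455; a·n₀/n = 360·2165/4455 = 174.9495; c·n₁/n = 436·2290/4455 = 224.1167
RR_MH = (23.3042 + 174.9495) / (114.5024 + 224.1167) = 198.2537 / 338.6191 = 0.58548

0.585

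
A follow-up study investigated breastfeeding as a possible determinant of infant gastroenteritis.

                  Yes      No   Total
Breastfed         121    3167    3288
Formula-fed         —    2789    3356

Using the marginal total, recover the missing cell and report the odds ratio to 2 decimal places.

The missing cell is in the unexposed row: 3356 − 2789 = 567.
So a = 121, b = 3167, c = 567, d = 2789.
OR = (a·d)/(b·c) = (121 × 2789) / (3167 × 567) = 337469 / 1795689 = 0.18793

0.19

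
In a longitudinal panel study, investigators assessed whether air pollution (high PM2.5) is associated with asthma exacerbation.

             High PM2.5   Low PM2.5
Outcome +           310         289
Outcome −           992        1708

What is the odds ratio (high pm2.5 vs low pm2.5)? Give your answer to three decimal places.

Reading the table with exposure as columns: a = 310 (High PM2.5, case), b = 992 (High PM2.5, non-case), c = 289 (Low PM2.5, case), d = 1708.
OR = (a·d)/(b·c) = (310 × 1708) / (992 × 289) = 529480 / 286688 = 1.84689
The odds of asthma exacerbation are about 1.85 times as high in the high pm2.5 group.

1.847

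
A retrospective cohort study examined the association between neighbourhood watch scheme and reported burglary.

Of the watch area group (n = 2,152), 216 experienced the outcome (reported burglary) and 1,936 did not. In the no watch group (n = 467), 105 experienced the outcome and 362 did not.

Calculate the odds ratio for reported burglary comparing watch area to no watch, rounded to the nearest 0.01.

From the description: a = 216, b = 1936, c = 105, d = 362.
OR = (a·d)/(b·c) = (216 × 362) / (1936 × 105) = 78192 / 203280 = 0.38465
Exposure is associated with lower odds of reported burglary (OR = 0.38 < 1).

0.38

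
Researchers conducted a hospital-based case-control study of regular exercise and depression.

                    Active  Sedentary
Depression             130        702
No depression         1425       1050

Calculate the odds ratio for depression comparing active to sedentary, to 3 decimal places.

0.136

Reading the table with exposure as columns: a = 130 (Active, case), b = 1425 (Active, non-case), c = 702 (Sedentary, case), d = 1050.
OR = (a·d)/(b·c) = (130 × 1050) / (1425 × 702) = 136500 / 1000350 = 0.13645
Exposure is associated with lower odds of depression (OR = 0.14 < 1).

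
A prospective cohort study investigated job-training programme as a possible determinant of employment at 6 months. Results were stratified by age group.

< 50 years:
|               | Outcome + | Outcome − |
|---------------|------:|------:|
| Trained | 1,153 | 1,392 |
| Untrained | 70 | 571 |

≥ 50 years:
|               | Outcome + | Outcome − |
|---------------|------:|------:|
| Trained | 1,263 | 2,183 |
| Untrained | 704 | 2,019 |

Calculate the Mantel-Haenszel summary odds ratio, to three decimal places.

OR_MH = Σ(aᵢdᵢ/nᵢ) / Σ(bᵢcᵢ/nᵢ), where nᵢ is the stratum total.
Stratum 1 (< 50 years): n = 3186; a·d/n = 1153·571/3186 = 206.6425; b·c/n = 1392·70/3186 = 30.5838
Stratum 2 (≥ 50 years): n = 6169; a·d/n = 1263·2019/6169 = 413.3566; b·c/n = 2183·704/6169 = 249.1217
OR_MH = (206.6425 + 413.3566) / (30.5838 + 249.1217) = 619.9991 / 279.7055 = 2.21661

2.217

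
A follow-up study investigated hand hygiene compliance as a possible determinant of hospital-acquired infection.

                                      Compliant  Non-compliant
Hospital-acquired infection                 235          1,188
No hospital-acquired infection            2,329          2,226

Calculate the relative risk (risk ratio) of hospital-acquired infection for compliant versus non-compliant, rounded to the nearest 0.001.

0.263

Reading the table with exposure as columns: a = 235 (Compliant, case), b = 2329 (Compliant, non-case), c = 1188 (Non-compliant, case), d = 2226.
Risk in exposed = 235/2564 = 0.09165; risk in unexposed = 1188/3414 = 0.34798.
RR = 0.09165 / 0.34798 = 0.26339
The risk is 74% lower among the exposed than among the unexposed.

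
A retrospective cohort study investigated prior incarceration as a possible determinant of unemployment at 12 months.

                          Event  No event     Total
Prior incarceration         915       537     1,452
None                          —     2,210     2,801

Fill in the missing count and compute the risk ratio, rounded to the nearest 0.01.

The missing cell is in the unexposed row: 2801 − 2210 = 591.
So a = 915, b = 537, c = 591, d = 2210.
RR = [a/(a+b)] / [c/(c+d)] = (915/1452) / (591/2801) = 0.63017/0.21100 = 2.98662

2.99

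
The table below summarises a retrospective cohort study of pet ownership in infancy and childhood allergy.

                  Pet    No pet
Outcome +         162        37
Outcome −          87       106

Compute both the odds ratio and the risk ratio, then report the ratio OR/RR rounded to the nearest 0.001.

Reading the table with exposure as columns: a = 162 (Pet, case), b = 87 (Pet, non-case), c = 37 (No pet, case), d = 106.
OR = (162·106)/(87·37) = 17172/3219 = 5.33458
Risk in exposed = 162/249 = 0.65060; risk in unexposed = 37/143 = 0.25874; RR = 2.51449
OR/RR = 5.33458 / 2.51449 = 2.12153
The outcome is not rare, so the OR lies further from 1 than the RR.

2.122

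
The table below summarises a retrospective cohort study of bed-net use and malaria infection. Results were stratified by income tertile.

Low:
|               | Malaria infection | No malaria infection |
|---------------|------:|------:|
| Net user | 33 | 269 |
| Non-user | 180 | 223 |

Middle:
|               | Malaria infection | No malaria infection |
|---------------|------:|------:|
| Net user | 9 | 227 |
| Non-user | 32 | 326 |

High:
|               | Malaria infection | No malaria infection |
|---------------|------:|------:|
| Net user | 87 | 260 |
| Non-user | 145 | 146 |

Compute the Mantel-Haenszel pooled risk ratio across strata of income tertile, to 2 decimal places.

RR_MH = Σ(aᵢ·n₀ᵢ/nᵢ) / Σ(cᵢ·n₁ᵢ/nᵢ), with n₁ᵢ = aᵢ+bᵢ (exposed), n₀ᵢ = cᵢ+dᵢ (unexposed), nᵢ = n₁ᵢ+n₀ᵢ.
Stratum 1 (Low): n₁ = 302, n₀ = 403, n = 705; a·n₀/n = 33·403/705 = 18.8638; c·n₁/n = 180·302/705 = 77.1064
Stratum 2 (Middle): n₁ = 236, n₀ = 358, n = 594; a·n₀/n = 9·358/594 = 5.4242; c·n₁/n = 32·236/594 = 12.7138
Stratum 3 (High): n₁ = 347, n₀ = 291, n = 638; a·n₀/n = 87·291/638 = 39.6818; c·n₁/n = 145·347/638 = 78.8636
RR_MH = (18.8638 + 5.4242 + 39.6818) / (77.1064 + 12.7138 + 78.8636) = 63.9699 / 168.6838 = 0.37923

0.38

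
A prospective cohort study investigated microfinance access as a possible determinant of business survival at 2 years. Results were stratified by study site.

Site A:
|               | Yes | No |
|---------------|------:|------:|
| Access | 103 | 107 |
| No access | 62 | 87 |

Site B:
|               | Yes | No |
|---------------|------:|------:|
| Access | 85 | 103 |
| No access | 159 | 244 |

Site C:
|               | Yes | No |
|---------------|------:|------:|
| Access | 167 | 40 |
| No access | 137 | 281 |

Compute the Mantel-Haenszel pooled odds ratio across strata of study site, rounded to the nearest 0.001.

2.459

OR_MH = Σ(aᵢdᵢ/nᵢ) / Σ(bᵢcᵢ/nᵢ), where nᵢ is the stratum total.
Stratum 1 (Site A): n = 359; a·d/n = 103·87/359 = 24.9610; b·c/n = 107·62/359 = 18.4791
Stratum 2 (Site B): n = 591; a·d/n = 85·244/591 = 35.0931; b·c/n = 103·159/591 = 27.7107
Stratum 3 (Site C): n = 625; a·d/n = 167·281/625 = 75.0832; b·c/n = 40·137/625 = 8.7680
OR_MH = (24.9610 + 35.0931 + 75.0832) / (18.4791 + 27.7107 + 8.7680) = 135.1373 / 54.9578 = 2.45893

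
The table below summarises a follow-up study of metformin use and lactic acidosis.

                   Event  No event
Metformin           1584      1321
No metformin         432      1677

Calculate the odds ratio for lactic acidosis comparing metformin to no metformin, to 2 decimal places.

Cells: a = 1584, b = 1321, c = 432, d = 1677.
OR = (a·d)/(b·c) = (1584 × 1677) / (1321 × 432) = 2656368 / 570672 = 4.65481
The odds of lactic acidosis are about 4.65 times as high in the metformin group.

4.65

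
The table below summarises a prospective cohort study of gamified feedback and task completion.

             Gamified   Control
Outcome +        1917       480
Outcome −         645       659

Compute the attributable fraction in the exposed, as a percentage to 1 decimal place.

43.7

Reading the table with exposure as columns: a = 1917 (Gamified, case), b = 645 (Gamified, non-case), c = 480 (Control, case), d = 659.
Risk in exposed = 1917/2562 = 0.74824; risk in unexposed = 480/1139 = 0.42142.
RR = 0.74824/0.42142 = 1.77552
AR% = (RR − 1)/RR × 100 = (1.77552 − 1)/1.77552 × 100 = 43.6785%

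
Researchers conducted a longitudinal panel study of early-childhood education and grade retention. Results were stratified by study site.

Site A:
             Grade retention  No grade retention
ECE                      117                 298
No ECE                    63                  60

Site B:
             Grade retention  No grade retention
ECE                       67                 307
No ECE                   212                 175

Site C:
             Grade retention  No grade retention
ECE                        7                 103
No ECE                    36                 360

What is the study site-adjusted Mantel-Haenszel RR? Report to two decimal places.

RR_MH = Σ(aᵢ·n₀ᵢ/nᵢ) / Σ(cᵢ·n₁ᵢ/nᵢ), with n₁ᵢ = aᵢ+bᵢ (exposed), n₀ᵢ = cᵢ+dᵢ (unexposed), nᵢ = n₁ᵢ+n₀ᵢ.
Stratum 1 (Site A): n₁ = 415, n₀ = 123, n = 538; a·n₀/n = 117·123/538 = 26.7491; c·n₁/n = 63·415/538 = 48.5967
Stratum 2 (Site B): n₁ = 374, n₀ = 387, n = 761; a·n₀/n = 67·387/761 = 34.0723; c·n₁/n = 212·374/761 = 104.1892
Stratum 3 (Site C): n₁ = 110, n₀ = 396, n = 506; a·n₀/n = 7·396/506 = 5.4783; c·n₁/n = 36·110/506 = 7.8261
RR_MH = (26.7491 + 34.0723 + 5.4783) / (48.5967 + 104.1892 + 7.8261) = 66.2996 / 160.6120 = 0.41279

0.41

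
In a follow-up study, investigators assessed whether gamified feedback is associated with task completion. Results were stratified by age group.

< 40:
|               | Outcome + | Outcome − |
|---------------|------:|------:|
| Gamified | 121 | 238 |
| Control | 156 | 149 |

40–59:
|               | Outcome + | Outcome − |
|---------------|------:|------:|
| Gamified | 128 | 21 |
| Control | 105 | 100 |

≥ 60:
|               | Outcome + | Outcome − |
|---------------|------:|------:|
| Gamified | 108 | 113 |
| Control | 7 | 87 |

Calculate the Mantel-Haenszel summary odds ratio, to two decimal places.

OR_MH = Σ(aᵢdᵢ/nᵢ) / Σ(bᵢcᵢ/nᵢ), where nᵢ is the stratum total.
Stratum 1 (< 40): n = 664; a·d/n = 121·149/664 = 27.1521; b·c/n = 238·156/664 = 55.9157
Stratum 2 (40–59): n = 354; a·d/n = 128·100/354 = 36.1582; b·c/n = 21·105/354 = 6.2288
Stratum 3 (≥ 60): n = 315; a·d/n = 108·87/315 = 29.8286; b·c/n = 113·7/315 = 2.5111
OR_MH = (27.1521 + 36.1582 + 29.8286) / (55.9157 + 6.2288 + 2.5111) = 93.1389 / 64.6556 = 1.44054

1.44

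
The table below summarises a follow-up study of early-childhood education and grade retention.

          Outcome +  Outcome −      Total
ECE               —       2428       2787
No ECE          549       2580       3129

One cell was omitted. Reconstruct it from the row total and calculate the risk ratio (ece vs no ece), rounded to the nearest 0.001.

The missing cell is in the exposed row: 2787 − 2428 = 359.
So a = 359, b = 2428, c = 549, d = 2580.
RR = [a/(a+b)] / [c/(c+d)] = (359/2787) / (549/3129) = 0.12881/0.17546 = 0.73416

0.734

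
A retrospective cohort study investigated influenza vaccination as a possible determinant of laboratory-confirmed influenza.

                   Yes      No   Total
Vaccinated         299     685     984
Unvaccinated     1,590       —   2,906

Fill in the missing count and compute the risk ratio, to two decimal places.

The missing cell is in the unexposed row: 2906 − 1590 = 1316.
So a = 299, b = 685, c = 1590, d = 1316.
RR = [a/(a+b)] / [c/(c+d)] = (299/984) / (1590/2906) = 0.30386/0.54714 = 0.55536

0.56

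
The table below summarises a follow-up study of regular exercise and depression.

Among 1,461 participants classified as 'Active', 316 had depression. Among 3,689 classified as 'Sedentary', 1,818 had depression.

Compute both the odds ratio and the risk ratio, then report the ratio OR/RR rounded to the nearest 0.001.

From the description: a = 316, b = 1145, c = 1818, d = 1871.
OR = (316·1871)/(1145·1818) = 591236/2081610 = 0.28403
Risk in exposed = 316/1461 = 0.21629; risk in unexposed = 1818/3689 = 0.49282; RR = 0.43889
OR/RR = 0.28403 / 0.43889 = 0.64716
The outcome is not rare, so the OR lies further from 1 than the RR.

0.647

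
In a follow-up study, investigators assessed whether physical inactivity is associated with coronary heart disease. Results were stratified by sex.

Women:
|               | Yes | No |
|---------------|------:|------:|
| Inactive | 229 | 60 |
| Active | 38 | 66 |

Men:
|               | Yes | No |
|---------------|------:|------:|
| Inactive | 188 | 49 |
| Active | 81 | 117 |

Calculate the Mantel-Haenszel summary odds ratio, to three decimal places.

5.964

OR_MH = Σ(aᵢdᵢ/nᵢ) / Σ(bᵢcᵢ/nᵢ), where nᵢ is the stratum total.
Stratum 1 (Women): n = 393; a·d/n = 229·66/393 = 38.4580; b·c/n = 60·38/393 = 5.8015
Stratum 2 (Men): n = 435; a·d/n = 188·117/435 = 50.5655; b·c/n = 49·81/435 = 9.1241
OR_MH = (38.4580 + 50.5655) / (5.8015 + 9.1241) = 89.0235 / 14.9257 = 5.96446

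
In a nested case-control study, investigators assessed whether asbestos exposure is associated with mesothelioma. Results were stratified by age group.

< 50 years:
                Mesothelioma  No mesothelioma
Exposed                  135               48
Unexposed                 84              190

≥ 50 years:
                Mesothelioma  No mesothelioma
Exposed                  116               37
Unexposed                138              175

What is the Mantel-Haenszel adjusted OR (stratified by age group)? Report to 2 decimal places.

5.04

OR_MH = Σ(aᵢdᵢ/nᵢ) / Σ(bᵢcᵢ/nᵢ), where nᵢ is the stratum total.
Stratum 1 (< 50 years): n = 457; a·d/n = 135·190/457 = 56.1269; b·c/n = 48·84/457 = 8.8228
Stratum 2 (≥ 50 years): n = 466; a·d/n = 116·175/466 = 43.5622; b·c/n = 37·138/466 = 10.9571
OR_MH = (56.1269 + 43.5622) / (8.8228 + 10.9571) = 99.6891 / 19.7798 = 5.03994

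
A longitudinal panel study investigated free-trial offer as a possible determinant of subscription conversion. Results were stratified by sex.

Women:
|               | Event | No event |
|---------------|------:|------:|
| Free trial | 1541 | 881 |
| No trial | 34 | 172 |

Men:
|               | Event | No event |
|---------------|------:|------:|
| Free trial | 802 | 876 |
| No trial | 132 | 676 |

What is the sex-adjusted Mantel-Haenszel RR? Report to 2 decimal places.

RR_MH = Σ(aᵢ·n₀ᵢ/nᵢ) / Σ(cᵢ·n₁ᵢ/nᵢ), with n₁ᵢ = aᵢ+bᵢ (exposed), n₀ᵢ = cᵢ+dᵢ (unexposed), nᵢ = n₁ᵢ+n₀ᵢ.
Stratum 1 (Women): n₁ = 2422, n₀ = 206, n = 2628; a·n₀/n = 1541·206/2628 = 120.7938; c·n₁/n = 34·2422/2628 = 31.3349
Stratum 2 (Men): n₁ = 1678, n₀ = 808, n = 2486; a·n₀/n = 802·808/2486 = 260.6661; c·n₁/n = 132·1678/2486 = 89.0973
RR_MH = (120.7938 + 260.6661) / (31.3349 + 89.0973) = 381.4599 / 120.4322 = 3.16742

3.17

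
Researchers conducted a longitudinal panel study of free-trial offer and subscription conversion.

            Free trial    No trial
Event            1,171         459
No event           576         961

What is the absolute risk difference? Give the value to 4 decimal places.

Reading the table with exposure as columns: a = 1171 (Free trial, case), b = 576 (Free trial, non-case), c = 459 (No trial, case), d = 961.
Risk in exposed = 1171/1747 = 0.670292; risk in unexposed = 459/1420 = 0.323239.
Risk difference = 0.670292 − 0.323239 = 0.347052

0.3471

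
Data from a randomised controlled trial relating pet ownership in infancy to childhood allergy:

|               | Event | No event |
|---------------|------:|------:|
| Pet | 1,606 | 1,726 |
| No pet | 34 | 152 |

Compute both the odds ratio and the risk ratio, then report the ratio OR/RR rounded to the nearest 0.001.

1.578

Cells: a = 1606, b = 1726, c = 34, d = 152.
OR = (1606·152)/(1726·34) = 244112/58684 = 4.15977
Risk in exposed = 1606/3332 = 0.48199; risk in unexposed = 34/186 = 0.18280; RR = 2.63678
OR/RR = 4.15977 / 2.63678 = 1.57759
The outcome is not rare, so the OR lies further from 1 than the RR.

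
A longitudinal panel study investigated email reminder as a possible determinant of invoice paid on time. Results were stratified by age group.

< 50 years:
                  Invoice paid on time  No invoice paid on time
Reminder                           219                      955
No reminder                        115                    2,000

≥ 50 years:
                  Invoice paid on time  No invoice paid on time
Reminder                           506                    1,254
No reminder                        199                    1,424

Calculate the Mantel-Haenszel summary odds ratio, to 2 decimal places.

OR_MH = Σ(aᵢdᵢ/nᵢ) / Σ(bᵢcᵢ/nᵢ), where nᵢ is the stratum total.
Stratum 1 (< 50 years): n = 3289; a·d/n = 219·2000/3289 = 133.1712; b·c/n = 955·115/3289 = 33.3916
Stratum 2 (≥ 50 years): n = 3383; a·d/n = 506·1424/3383 = 212.9897; b·c/n = 1254·199/3383 = 73.7647
OR_MH = (133.1712 + 212.9897) / (33.3916 + 73.7647) = 346.1608 / 107.1563 = 3.23043

3.23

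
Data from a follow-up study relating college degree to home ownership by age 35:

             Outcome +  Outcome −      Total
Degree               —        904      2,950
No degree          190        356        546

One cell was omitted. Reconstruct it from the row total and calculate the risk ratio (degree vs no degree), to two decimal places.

1.99

The missing cell is in the exposed row: 2950 − 904 = 2046.
So a = 2046, b = 904, c = 190, d = 356.
RR = [a/(a+b)] / [c/(c+d)] = (2046/2950) / (190/546) = 0.69356/0.34799 = 1.99307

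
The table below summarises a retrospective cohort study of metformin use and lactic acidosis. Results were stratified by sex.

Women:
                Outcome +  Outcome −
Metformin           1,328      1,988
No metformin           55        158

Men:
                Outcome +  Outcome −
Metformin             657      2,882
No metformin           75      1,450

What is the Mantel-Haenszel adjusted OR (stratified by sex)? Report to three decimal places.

OR_MH = Σ(aᵢdᵢ/nᵢ) / Σ(bᵢcᵢ/nᵢ), where nᵢ is the stratum total.
Stratum 1 (Women): n = 3529; a·d/n = 1328·158/3529 = 59.4571; b·c/n = 1988·55/3529 = 30.9833
Stratum 2 (Men): n = 5064; a·d/n = 657·1450/5064 = 188.1220; b·c/n = 2882·75/5064 = 42.6836
OR_MH = (59.4571 + 188.1220) / (30.9833 + 42.6836) = 247.5791 / 73.6669 = 3.36079

3.361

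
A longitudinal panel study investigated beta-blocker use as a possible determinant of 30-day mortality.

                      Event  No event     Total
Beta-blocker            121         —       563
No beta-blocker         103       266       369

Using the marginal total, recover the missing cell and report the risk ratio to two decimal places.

The missing cell is in the exposed row: 563 − 121 = 442.
So a = 121, b = 442, c = 103, d = 266.
RR = [a/(a+b)] / [c/(c+d)] = (121/563) / (103/369) = 0.21492/0.27913 = 0.76996

0.77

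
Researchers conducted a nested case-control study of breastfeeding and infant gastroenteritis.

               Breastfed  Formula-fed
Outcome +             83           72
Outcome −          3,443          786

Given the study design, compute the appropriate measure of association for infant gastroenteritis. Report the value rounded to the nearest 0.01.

0.26

Reading the table with exposure as columns: a = 83 (Breastfed, case), b = 3443 (Breastfed, non-case), c = 72 (Formula-fed, case), d = 786.
This is a nested case-control study: participants were sampled on outcome status, so risks in the source population cannot be estimated directly — relative risk is not valid here. The odds ratio is the appropriate measure.
OR = (a·d)/(b·c) = (83 × 786) / (3443 × 72) = 65238 / 247896 = 0.26317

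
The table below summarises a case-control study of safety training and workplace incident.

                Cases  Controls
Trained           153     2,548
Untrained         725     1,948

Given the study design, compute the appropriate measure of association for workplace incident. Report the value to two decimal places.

Cells: a = 153, b = 2548, c = 725, d = 1948.
This is a case-control study: participants were sampled on outcome status, so risks in the source population cannot be estimated directly — relative risk is not valid here. The odds ratio is the appropriate measure.
OR = (a·d)/(b·c) = (153 × 1948) / (2548 × 725) = 298044 / 1847300 = 0.16134

0.16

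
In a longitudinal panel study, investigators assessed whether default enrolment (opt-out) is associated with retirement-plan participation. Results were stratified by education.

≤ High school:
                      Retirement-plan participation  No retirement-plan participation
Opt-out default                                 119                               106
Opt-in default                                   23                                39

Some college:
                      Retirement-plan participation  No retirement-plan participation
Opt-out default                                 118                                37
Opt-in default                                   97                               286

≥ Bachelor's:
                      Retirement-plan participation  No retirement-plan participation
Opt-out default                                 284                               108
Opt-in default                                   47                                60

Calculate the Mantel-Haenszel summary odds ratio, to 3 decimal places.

4.462

OR_MH = Σ(aᵢdᵢ/nᵢ) / Σ(bᵢcᵢ/nᵢ), where nᵢ is the stratum total.
Stratum 1 (≤ High school): n = 287; a·d/n = 119·39/287 = 16.1707; b·c/n = 106·23/287 = 8.4948
Stratum 2 (Some college): n = 538; a·d/n = 118·286/538 = 62.7286; b·c/n = 37·97/538 = 6.6710
Stratum 3 (≥ Bachelor's): n = 499; a·d/n = 284·60/499 = 34.1483; b·c/n = 108·47/499 = 10.1723
OR_MH = (16.1707 + 62.7286 + 34.1483) / (8.4948 + 6.6710 + 10.1723) = 113.0477 / 25.3381 = 4.46156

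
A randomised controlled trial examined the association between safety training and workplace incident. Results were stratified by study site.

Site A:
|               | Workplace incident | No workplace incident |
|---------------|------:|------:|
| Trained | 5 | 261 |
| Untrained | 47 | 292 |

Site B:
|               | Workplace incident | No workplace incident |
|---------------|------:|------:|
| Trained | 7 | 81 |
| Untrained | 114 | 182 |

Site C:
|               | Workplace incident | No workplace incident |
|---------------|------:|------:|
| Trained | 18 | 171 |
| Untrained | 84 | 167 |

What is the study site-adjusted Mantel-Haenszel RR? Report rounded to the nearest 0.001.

RR_MH = Σ(aᵢ·n₀ᵢ/nᵢ) / Σ(cᵢ·n₁ᵢ/nᵢ), with n₁ᵢ = aᵢ+bᵢ (exposed), n₀ᵢ = cᵢ+dᵢ (unexposed), nᵢ = n₁ᵢ+n₀ᵢ.
Stratum 1 (Site A): n₁ = 266, n₀ = 339, n = 605; a·n₀/n = 5·339/605 = 2.8017; c·n₁/n = 47·266/605 = 20.6645
Stratum 2 (Site B): n₁ = 88, n₀ = 296, n = 384; a·n₀/n = 7·296/384 = 5.3958; c·n₁/n = 114·88/384 = 26.1250
Stratum 3 (Site C): n₁ = 189, n₀ = 251, n = 440; a·n₀/n = 18·251/440 = 10.2682; c·n₁/n = 84·189/440 = 36.0818
RR_MH = (2.8017 + 5.3958 + 10.2682) / (20.6645 + 26.1250 + 36.0818) = 18.4657 / 82.8713 = 0.22282

0.223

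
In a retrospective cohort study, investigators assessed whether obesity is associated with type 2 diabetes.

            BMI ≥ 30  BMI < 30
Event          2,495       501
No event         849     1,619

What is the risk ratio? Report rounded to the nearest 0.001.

3.157

Reading the table with exposure as columns: a = 2495 (BMI ≥ 30, case), b = 849 (BMI ≥ 30, non-case), c = 501 (BMI < 30, case), d = 1619.
Risk in exposed = 2495/3344 = 0.74611; risk in unexposed = 501/2120 = 0.23632.
RR = 0.74611 / 0.23632 = 3.15720
The risk among the exposed is 3.16 times that among the unexposed.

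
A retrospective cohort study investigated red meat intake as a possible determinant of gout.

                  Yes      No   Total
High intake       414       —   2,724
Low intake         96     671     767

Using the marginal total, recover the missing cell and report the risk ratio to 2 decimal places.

1.21

The missing cell is in the exposed row: 2724 − 414 = 2310.
So a = 414, b = 2310, c = 96, d = 671.
RR = [a/(a+b)] / [c/(c+d)] = (414/2724) / (96/767) = 0.15198/0.12516 = 1.21428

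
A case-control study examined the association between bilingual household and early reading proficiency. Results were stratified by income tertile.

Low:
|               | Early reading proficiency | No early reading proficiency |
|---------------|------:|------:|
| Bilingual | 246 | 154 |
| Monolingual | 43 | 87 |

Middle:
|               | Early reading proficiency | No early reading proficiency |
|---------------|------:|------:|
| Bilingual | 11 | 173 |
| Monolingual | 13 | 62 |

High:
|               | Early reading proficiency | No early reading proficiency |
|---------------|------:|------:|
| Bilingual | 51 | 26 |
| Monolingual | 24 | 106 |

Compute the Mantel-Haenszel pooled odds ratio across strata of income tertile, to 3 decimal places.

OR_MH = Σ(aᵢdᵢ/nᵢ) / Σ(bᵢcᵢ/nᵢ), where nᵢ is the stratum total.
Stratum 1 (Low): n = 530; a·d/n = 246·87/530 = 40.3811; b·c/n = 154·43/530 = 12.4943
Stratum 2 (Middle): n = 259; a·d/n = 11·62/259 = 2.6332; b·c/n = 173·13/259 = 8.6834
Stratum 3 (High): n = 207; a·d/n = 51·106/207 = 26.1159; b·c/n = 26·24/207 = 3.0145
OR_MH = (40.3811 + 2.6332 + 26.1159) / (12.4943 + 8.6834 + 3.0145) = 69.1303 / 24.1922 = 2.85754

2.858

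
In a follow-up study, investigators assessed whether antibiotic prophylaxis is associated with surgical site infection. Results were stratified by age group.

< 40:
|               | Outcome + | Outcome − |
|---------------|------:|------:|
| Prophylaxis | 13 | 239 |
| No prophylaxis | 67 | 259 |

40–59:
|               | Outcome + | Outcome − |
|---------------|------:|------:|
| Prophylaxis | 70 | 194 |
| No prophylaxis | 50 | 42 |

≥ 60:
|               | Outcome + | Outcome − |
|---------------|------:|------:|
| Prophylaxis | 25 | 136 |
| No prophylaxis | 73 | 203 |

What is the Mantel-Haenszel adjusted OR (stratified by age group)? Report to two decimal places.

0.33

OR_MH = Σ(aᵢdᵢ/nᵢ) / Σ(bᵢcᵢ/nᵢ), where nᵢ is the stratum total.
Stratum 1 (< 40): n = 578; a·d/n = 13·259/578 = 5.8253; b·c/n = 239·67/578 = 27.7042
Stratum 2 (40–59): n = 356; a·d/n = 70·42/356 = 8.2584; b·c/n = 194·50/356 = 27.2472
Stratum 3 (≥ 60): n = 437; a·d/n = 25·203/437 = 11.6133; b·c/n = 136·73/437 = 22.7185
OR_MH = (5.8253 + 8.2584 + 11.6133) / (27.7042 + 27.2472 + 22.7185) = 25.6970 / 77.6699 = 0.33085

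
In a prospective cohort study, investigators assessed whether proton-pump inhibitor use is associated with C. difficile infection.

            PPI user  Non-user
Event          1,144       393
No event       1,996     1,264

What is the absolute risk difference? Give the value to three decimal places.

Reading the table with exposure as columns: a = 1144 (PPI user, case), b = 1996 (PPI user, non-case), c = 393 (Non-user, case), d = 1264.
Risk in exposed = 1144/3140 = 0.364331; risk in unexposed = 393/1657 = 0.237176.
Risk difference = 0.364331 − 0.237176 = 0.127156

0.127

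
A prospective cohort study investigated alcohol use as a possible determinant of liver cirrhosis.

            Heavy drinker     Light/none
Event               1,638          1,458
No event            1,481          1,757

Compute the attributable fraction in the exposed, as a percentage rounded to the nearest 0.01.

Reading the table with exposure as columns: a = 1638 (Heavy drinker, case), b = 1481 (Heavy drinker, non-case), c = 1458 (Light/none, case), d = 1757.
Risk in exposed = 1638/3119 = 0.52517; risk in unexposed = 1458/3215 = 0.45350.
RR = 0.52517/0.45350 = 1.15804
AR% = (RR − 1)/RR × 100 = (1.15804 − 1)/1.15804 × 100 = 13.6469%

13.65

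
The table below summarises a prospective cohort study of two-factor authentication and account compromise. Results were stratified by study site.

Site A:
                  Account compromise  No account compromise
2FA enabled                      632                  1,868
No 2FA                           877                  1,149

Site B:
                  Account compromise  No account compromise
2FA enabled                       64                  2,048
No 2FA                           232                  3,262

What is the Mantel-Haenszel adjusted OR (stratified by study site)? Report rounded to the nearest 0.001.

OR_MH = Σ(aᵢdᵢ/nᵢ) / Σ(bᵢcᵢ/nᵢ), where nᵢ is the stratum total.
Stratum 1 (Site A): n = 4526; a·d/n = 632·1149/4526 = 160.4437; b·c/n = 1868·877/4526 = 361.9611
Stratum 2 (Site B): n = 5606; a·d/n = 64·3262/5606 = 37.2401; b·c/n = 2048·232/5606 = 84.7549
OR_MH = (160.4437 + 37.2401) / (361.9611 + 84.7549) = 197.6838 / 446.7160 = 0.44253

0.443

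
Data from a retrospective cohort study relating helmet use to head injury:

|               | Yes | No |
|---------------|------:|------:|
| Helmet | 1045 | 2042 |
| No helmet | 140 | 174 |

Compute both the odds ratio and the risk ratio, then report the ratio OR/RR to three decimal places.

Cells: a = 1045, b = 2042, c = 140, d = 174.
OR = (1045·174)/(2042·140) = 181830/285880 = 0.63604
Risk in exposed = 1045/3087 = 0.33852; risk in unexposed = 140/314 = 0.44586; RR = 0.75924
OR/RR = 0.63604 / 0.75924 = 0.83772
The outcome is not rare, so the OR lies further from 1 than the RR.

0.838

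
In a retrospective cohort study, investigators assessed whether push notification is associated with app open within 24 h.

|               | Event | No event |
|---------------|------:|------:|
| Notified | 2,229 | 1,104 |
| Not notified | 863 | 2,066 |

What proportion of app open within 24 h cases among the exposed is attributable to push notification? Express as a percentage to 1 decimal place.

Cells: a = 2229, b = 1104, c = 863, d = 2066.
Risk in exposed = 2229/3333 = 0.66877; risk in unexposed = 863/2929 = 0.29464.
RR = 0.66877/0.29464 = 2.26978
AR% = (RR − 1)/RR × 100 = (2.26978 − 1)/2.26978 × 100 = 55.9428%

55.9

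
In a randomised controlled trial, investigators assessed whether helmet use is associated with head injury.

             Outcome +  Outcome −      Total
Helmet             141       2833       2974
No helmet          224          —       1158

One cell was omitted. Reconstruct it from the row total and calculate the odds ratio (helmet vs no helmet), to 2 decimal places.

The missing cell is in the unexposed row: 1158 − 224 = 934.
So a = 141, b = 2833, c = 224, d = 934.
OR = (a·d)/(b·c) = (141 × 934) / (2833 × 224) = 131694 / 634592 = 0.20753

0.21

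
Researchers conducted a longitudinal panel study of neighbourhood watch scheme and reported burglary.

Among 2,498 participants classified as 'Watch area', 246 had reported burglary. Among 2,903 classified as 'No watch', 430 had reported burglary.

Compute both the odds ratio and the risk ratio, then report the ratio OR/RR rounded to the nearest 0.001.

0.945

From the description: a = 246, b = 2252, c = 430, d = 2473.
OR = (246·2473)/(2252·430) = 608358/968360 = 0.62824
Risk in exposed = 246/2498 = 0.09848; risk in unexposed = 430/2903 = 0.14812; RR = 0.66485
OR/RR = 0.62824 / 0.66485 = 0.94493
The outcome is not rare, so the OR lies further from 1 than the RR.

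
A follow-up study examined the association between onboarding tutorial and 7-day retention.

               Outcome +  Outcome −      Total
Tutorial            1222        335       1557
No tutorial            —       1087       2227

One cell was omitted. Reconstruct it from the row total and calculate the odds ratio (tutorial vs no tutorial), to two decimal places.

The missing cell is in the unexposed row: 2227 − 1087 = 1140.
So a = 1222, b = 335, c = 1140, d = 1087.
OR = (a·d)/(b·c) = (1222 × 1087) / (335 × 1140) = 1328314 / 381900 = 3.47817

3.48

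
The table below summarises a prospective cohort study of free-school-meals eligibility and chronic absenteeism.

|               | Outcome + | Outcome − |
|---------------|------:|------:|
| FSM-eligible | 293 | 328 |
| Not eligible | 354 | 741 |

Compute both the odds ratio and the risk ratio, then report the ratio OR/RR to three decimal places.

Cells: a = 293, b = 328, c = 354, d = 741.
OR = (293·741)/(328·354) = 217113/116112 = 1.86986
Risk in exposed = 293/621 = 0.47182; risk in unexposed = 354/1095 = 0.32329; RR = 1.45944
OR/RR = 1.86986 / 1.45944 = 1.28121
The outcome is not rare, so the OR lies further from 1 than the RR.

1.281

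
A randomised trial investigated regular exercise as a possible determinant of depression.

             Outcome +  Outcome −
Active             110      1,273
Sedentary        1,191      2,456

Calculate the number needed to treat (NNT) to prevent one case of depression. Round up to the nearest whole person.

Risk in treated group = 110/1383 = 0.07954; risk in control = 1191/3647 = 0.32657.
Absolute risk reduction = 0.32657 − 0.07954 = 0.24703
NNT = 1 / ARR = 1 / 0.24703 = 4.048 → round up → 5

5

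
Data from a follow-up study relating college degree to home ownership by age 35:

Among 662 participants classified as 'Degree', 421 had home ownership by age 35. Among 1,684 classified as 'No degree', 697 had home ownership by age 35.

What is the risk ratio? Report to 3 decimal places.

From the description: a = 421, b = 241, c = 697, d = 987.
Risk in exposed = 421/662 = 0.63595; risk in unexposed = 697/1684 = 0.41390.
RR = 0.63595 / 0.41390 = 1.53650
The risk among the exposed is 1.54 times that among the unexposed.

1.537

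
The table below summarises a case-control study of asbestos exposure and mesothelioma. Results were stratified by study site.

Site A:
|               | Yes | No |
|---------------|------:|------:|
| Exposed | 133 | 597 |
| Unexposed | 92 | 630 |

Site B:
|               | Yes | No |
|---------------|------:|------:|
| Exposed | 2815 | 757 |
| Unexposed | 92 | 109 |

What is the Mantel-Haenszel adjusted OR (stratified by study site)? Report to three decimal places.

OR_MH = Σ(aᵢdᵢ/nᵢ) / Σ(bᵢcᵢ/nᵢ), where nᵢ is the stratum total.
Stratum 1 (Site A): n = 1452; a·d/n = 133·630/1452 = 57.7066; b·c/n = 597·92/1452 = 37.8264
Stratum 2 (Site B): n = 3773; a·d/n = 2815·109/3773 = 81.3239; b·c/n = 757·92/3773 = 18.4585
OR_MH = (57.7066 + 81.3239) / (37.8264 + 18.4585) = 139.0305 / 56.2850 = 2.47012

2.470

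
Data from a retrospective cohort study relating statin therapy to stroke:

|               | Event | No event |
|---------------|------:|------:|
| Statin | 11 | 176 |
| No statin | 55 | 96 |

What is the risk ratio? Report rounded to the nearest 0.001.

0.161

Cells: a = 11, b = 176, c = 55, d = 96.
Risk in exposed = 11/187 = 0.05882; risk in unexposed = 55/151 = 0.36424.
RR = 0.05882 / 0.36424 = 0.16150
The risk is 84% lower among the exposed than among the unexposed.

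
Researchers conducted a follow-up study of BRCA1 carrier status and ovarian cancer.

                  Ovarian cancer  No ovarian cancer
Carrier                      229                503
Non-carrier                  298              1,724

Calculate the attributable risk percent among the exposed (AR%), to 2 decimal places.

52.89

Cells: a = 229, b = 503, c = 298, d = 1724.
Risk in exposed = 229/732 = 0.31284; risk in unexposed = 298/2022 = 0.14738.
RR = 0.31284/0.14738 = 2.12270
AR% = (RR − 1)/RR × 100 = (2.12270 − 1)/2.12270 × 100 = 52.8903%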